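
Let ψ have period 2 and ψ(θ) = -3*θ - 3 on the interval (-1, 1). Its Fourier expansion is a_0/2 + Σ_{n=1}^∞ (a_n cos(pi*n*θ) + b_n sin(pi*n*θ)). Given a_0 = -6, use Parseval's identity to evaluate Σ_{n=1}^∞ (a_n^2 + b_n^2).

Parseval: a_0^2/2 + Σ_{n≥1} (a_n^2+b_n^2) = ∫_{-1}^{1} ψ(θ)^2 dθ = 24.
Subtract a_0^2/2 = 18: Σ (a_n^2+b_n^2) = 6.

6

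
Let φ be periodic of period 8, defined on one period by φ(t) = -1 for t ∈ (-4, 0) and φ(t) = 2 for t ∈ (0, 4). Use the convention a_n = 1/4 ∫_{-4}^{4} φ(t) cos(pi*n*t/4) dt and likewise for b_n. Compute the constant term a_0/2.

a_0 = 1/4 ∫_{-4}^{4} φ(t) dt = 1/4 · (4) = 1.
So the constant term a_0/2 = 1/2.

1/2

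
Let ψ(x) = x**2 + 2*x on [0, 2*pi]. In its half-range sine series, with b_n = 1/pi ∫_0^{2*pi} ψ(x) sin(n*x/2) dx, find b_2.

b_2 = 1/pi ∫_0^{2*pi} (x**2 + 2*x) sin(x) dx.
Integrating by parts twice (tabular method), an antiderivative of (x**2 + 2*x) sin(x) is -x**2*cos(x) + 2*x*sin(x) - 2*x*cos(x) + 2*sin(x) + 2*cos(x); evaluating from 0 to 2*pi: ∫_{0}^{2*pi} (x**2 + 2*x) sin(x) dx = (-4*pi**2 - 4*pi + 2) - (2) = -4*pi*(1 + pi).
Hence b_2 = (1/pi)·(-4*pi*(1 + pi)) = -4*pi - 4.

-4*pi - 4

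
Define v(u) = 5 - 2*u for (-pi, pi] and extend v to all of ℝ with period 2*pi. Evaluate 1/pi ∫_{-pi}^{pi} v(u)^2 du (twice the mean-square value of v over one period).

1/pi ∫_{-pi}^{pi} v(u)^2 du = 1/pi · (8*pi**3/3 + 50*pi) = 8*pi**2/3 + 50.

8*pi**2/3 + 50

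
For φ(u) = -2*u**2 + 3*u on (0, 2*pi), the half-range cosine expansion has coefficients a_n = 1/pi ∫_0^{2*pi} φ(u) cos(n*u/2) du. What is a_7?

a_7 = 1/pi ∫_0^{2*pi} (-2*u**2 + 3*u) cos(7*u/2) du.
Integrating by parts twice (tabular method), an antiderivative of (-2*u**2 + 3*u) cos(7*u/2) is -4*u**2*sin(7*u/2)/7 + 6*u*sin(7*u/2)/7 - 16*u*cos(7*u/2)/49 + 32*sin(7*u/2)/343 + 12*cos(7*u/2)/49; evaluating from 0 to 2*pi: ∫_{0}^{2*pi} (-2*u**2 + 3*u) cos(7*u/2) du = (-12/49 + 32*pi/49) - (12/49) = -24/49 + 32*pi/49.
Hence a_7 = (1/pi)·(-24/49 + 32*pi/49) = 8*(-3 + 4*pi)/(49*pi).

8*(-3 + 4*pi)/(49*pi)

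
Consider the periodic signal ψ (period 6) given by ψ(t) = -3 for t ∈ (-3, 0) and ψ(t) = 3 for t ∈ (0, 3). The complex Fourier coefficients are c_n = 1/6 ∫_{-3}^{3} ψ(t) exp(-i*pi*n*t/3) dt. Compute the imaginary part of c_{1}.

Since ψ is real-valued, Im(c_{1}) = -1/6 ∫_{-3}^{3} ψ(t) sin(pi*t/3) dt = -b_{1}/2.
ψ is odd and sin(pi*t/3) is odd, so the integrand is even: ∫_{-3}^{3} ψ(t) sin(pi*t/3) dt = 2∫_0^{3} ψ(t) sin(pi*t/3) dt.
Directly, an antiderivative of (3) sin(pi*t/3) is -9*cos(pi*t/3)/pi; evaluating from 0 to 3: ∫_{0}^{3} (3) sin(pi*t/3) dt = (9/pi) - (-9/pi) = 18/pi.
So ∫_{-3}^{3} ψ(t) sin(pi*t/3) dt = 36/pi.
Hence Im(c_{1}) = (-1/6)·(36/pi) = -6/pi.

-6/pi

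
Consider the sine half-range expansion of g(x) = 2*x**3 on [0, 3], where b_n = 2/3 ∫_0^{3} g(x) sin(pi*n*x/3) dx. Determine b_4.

-27/pi + 81/(8*pi**3)

b_4 = 2/3 ∫_0^{3} (2*x**3) sin(4*pi*x/3) dx.
Integrating by parts three times (tabular method), an antiderivative of (2*x**3) sin(4*pi*x/3) is -3*x**3*cos(4*pi*x/3)/(2*pi) + 27*x**2*sin(4*pi*x/3)/(8*pi**2) + 81*x*cos(4*pi*x/3)/(16*pi**3) - 243*sin(4*pi*x/3)/(64*pi**4); evaluating from 0 to 3: ∫_{0}^{3} (2*x**3) sin(4*pi*x/3) dx = (81*(3 - 8*pi**2)/(16*pi**3)) - (0) = 81*(3 - 8*pi**2)/(16*pi**3).
Hence b_4 = (2/3)·(81*(3 - 8*pi**2)/(16*pi**3)) = -27/pi + 81/(8*pi**3).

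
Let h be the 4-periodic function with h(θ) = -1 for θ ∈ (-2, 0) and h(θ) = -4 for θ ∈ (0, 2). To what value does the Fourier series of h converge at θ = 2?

-5/2

θ = 2 differs from θ = -2 by 1 full period(s), and the series is 4-periodic.
At θ = -2 the one-sided limits are h(-2^-) = -4 and h(-2^+) = -1.
By Dirichlet's theorem the series converges to their average, [(-4) + (-1)]/2 = -5/2.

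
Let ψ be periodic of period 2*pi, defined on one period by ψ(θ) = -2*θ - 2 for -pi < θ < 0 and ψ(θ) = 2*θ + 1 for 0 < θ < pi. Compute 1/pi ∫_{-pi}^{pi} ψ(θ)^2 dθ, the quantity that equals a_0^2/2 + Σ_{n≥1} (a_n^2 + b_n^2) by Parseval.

-2*pi + 5 + 8*pi**2/3

1/pi ∫_{-pi}^{pi} ψ(θ)^2 dθ = 1/pi · (pi*(-6*pi + 15 + 8*pi**2)/3) = -2*pi + 5 + 8*pi**2/3.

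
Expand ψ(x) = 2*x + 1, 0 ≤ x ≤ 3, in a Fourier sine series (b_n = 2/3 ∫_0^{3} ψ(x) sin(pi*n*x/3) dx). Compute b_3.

b_3 = 2/3 ∫_0^{3} (2*x + 1) sin(pi*x) dx.
Integrating by parts (boundary term plus one more integral), an antiderivative of (2*x + 1) sin(pi*x) is -2*x*cos(pi*x)/pi + 2*sin(pi*x)/pi**2 - cos(pi*x)/pi; evaluating from 0 to 3: ∫_{0}^{3} (2*x + 1) sin(pi*x) dx = (7/pi) - (-1/pi) = 8/pi.
Hence b_3 = (2/3)·(8/pi) = 16/(3*pi).

16/(3*pi)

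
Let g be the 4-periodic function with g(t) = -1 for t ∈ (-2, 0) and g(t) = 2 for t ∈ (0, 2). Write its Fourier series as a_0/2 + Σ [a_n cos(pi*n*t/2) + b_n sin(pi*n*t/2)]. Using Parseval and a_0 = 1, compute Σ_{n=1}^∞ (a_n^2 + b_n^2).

Parseval: a_0^2/2 + Σ_{n≥1} (a_n^2+b_n^2) = 1/2 ∫_{-2}^{2} g(t)^2 dt = 5.
Subtract a_0^2/2 = 1/2: Σ (a_n^2+b_n^2) = 9/2.

9/2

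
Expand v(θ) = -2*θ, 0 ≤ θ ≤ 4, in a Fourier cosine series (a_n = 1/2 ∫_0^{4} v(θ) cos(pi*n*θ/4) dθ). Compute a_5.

32/(25*pi**2)

a_5 = 1/2 ∫_0^{4} (-2*θ) cos(5*pi*θ/4) dθ.
Integrating by parts (boundary term plus one more integral), an antiderivative of (-2*θ) cos(5*pi*θ/4) is -8*θ*sin(5*pi*θ/4)/(5*pi) - 32*cos(5*pi*θ/4)/(25*pi**2); evaluating from 0 to 4: ∫_{0}^{4} (-2*θ) cos(5*pi*θ/4) dθ = (32/(25*pi**2)) - (-32/(25*pi**2)) = 64/(25*pi**2).
Hence a_5 = (1/2)·(64/(25*pi**2)) = 32/(25*pi**2).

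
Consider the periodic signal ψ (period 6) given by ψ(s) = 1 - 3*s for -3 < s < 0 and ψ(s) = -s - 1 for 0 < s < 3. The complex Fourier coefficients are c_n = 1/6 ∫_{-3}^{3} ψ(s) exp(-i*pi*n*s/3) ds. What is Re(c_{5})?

Since ψ is real-valued, Re(c_{5}) = 1/6 ∫_{-3}^{3} ψ(s) cos(5*pi*s/3) ds = a_{5}/2.
Split the integral at the breakpoints.
Integrating by parts (boundary term plus one more integral), an antiderivative of (1 - 3*s) cos(5*pi*s/3) is -9*s*sin(5*pi*s/3)/(5*pi) + 3*sin(5*pi*s/3)/(5*pi) - 27*cos(5*pi*s/3)/(25*pi**2); evaluating from -3 to 0: ∫_{-3}^{0} (1 - 3*s) cos(5*pi*s/3) ds = (-27/(25*pi**2)) - (27/(25*pi**2)) = -54/(25*pi**2).
Integrating by parts (boundary term plus one more integral), an antiderivative of (-s - 1) cos(5*pi*s/3) is -3*s*sin(5*pi*s/3)/(5*pi) - 3*sin(5*pi*s/3)/(5*pi) - 9*cos(5*pi*s/3)/(25*pi**2); evaluating from 0 to 3: ∫_{0}^{3} (-s - 1) cos(5*pi*s/3) ds = (9/(25*pi**2)) - (-9/(25*pi**2)) = 18/(25*pi**2).
So ∫_{-3}^{3} ψ(s) cos(5*pi*s/3) ds = -36/(25*pi**2).
Hence Re(c_{5}) = (1/6)·(-36/(25*pi**2)) = -6/(25*pi**2).

-6/(25*pi**2)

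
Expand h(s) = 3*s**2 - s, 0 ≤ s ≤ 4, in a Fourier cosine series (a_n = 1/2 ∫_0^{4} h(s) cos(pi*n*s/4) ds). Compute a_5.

a_5 = 1/2 ∫_0^{4} (3*s**2 - s) cos(5*pi*s/4) ds.
Integrating by parts twice (tabular method), an antiderivative of (3*s**2 - s) cos(5*pi*s/4) is 12*s**2*sin(5*pi*s/4)/(5*pi) - 4*s*sin(5*pi*s/4)/(5*pi) + 96*s*cos(5*pi*s/4)/(25*pi**2) - 384*sin(5*pi*s/4)/(125*pi**3) - 16*cos(5*pi*s/4)/(25*pi**2); evaluating from 0 to 4: ∫_{0}^{4} (3*s**2 - s) cos(5*pi*s/4) ds = (-368/(25*pi**2)) - (-16/(25*pi**2)) = -352/(25*pi**2).
Hence a_5 = (1/2)·(-352/(25*pi**2)) = -176/(25*pi**2).

-176/(25*pi**2)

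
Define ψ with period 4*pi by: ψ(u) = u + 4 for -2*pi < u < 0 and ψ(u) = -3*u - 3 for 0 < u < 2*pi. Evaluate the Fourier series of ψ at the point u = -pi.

ψ is continuous at u = -pi with value 4 - pi, so the series converges to 4 - pi there.

4 - pi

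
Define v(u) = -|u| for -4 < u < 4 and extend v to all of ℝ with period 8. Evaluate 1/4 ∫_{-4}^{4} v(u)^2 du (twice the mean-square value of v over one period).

1/4 ∫_{-4}^{4} v(u)^2 du = 1/4 · (128/3) = 32/3.

32/3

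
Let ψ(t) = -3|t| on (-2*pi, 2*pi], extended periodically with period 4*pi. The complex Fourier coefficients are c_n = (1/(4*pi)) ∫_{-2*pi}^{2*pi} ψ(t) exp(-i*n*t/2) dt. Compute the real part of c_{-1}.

Since ψ is real-valued, Re(c_{-1}) = (1/(4*pi)) ∫_{-2*pi}^{2*pi} ψ(t) cos(-t/2) dt = a_{1}/2.
ψ is even and cos(-t/2) is even, so the integrand is even: ∫_{-2*pi}^{2*pi} ψ(t) cos(-t/2) dt = 2∫_0^{2*pi} ψ(t) cos(-t/2) dt.
Integrating by parts (boundary term plus one more integral), an antiderivative of (-3*t) cos(-t/2) is -6*t*sin(t/2) - 12*cos(t/2); evaluating from 0 to 2*pi: ∫_{0}^{2*pi} (-3*t) cos(-t/2) dt = (12) - (-12) = 24.
So ∫_{-2*pi}^{2*pi} ψ(t) cos(-t/2) dt = 48.
Hence Re(c_{-1}) = (1/(4*pi))·(48) = 12/pi.

12/pi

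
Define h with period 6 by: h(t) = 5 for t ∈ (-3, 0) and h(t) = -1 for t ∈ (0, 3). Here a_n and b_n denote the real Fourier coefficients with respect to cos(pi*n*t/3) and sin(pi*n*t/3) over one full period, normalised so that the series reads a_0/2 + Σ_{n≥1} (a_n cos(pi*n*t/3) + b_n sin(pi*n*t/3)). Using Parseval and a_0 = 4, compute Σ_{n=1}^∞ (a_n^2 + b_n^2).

18

Parseval: a_0^2/2 + Σ_{n≥1} (a_n^2+b_n^2) = 1/3 ∫_{-3}^{3} h(t)^2 dt = 26.
Subtract a_0^2/2 = 8: Σ (a_n^2+b_n^2) = 18.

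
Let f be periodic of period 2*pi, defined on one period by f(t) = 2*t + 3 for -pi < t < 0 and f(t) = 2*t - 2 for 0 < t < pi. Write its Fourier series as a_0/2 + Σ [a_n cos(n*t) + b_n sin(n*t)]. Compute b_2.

b_2 = 1/pi ∫_{-pi}^{pi} f(t) sin(2*t) dt.
Split the integral at the breakpoints.
Integrating by parts (boundary term plus one more integral), an antiderivative of (2*t + 3) sin(2*t) is -t*cos(2*t) + sin(2*t)/2 - 3*cos(2*t)/2; evaluating from -pi to 0: ∫_{-pi}^{0} (2*t + 3) sin(2*t) dt = (-3/2) - (-3/2 + pi) = -pi.
Integrating by parts (boundary term plus one more integral), an antiderivative of (2*t - 2) sin(2*t) is -t*cos(2*t) + sin(2*t)/2 + cos(2*t); evaluating from 0 to pi: ∫_{0}^{pi} (2*t - 2) sin(2*t) dt = (1 - pi) - (1) = -pi.
Summing the pieces and multiplying by (1/pi) gives b_2 = -2.

-2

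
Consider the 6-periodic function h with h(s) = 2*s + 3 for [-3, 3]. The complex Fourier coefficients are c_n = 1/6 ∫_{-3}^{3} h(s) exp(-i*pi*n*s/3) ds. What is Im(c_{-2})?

-3/pi

Since h is real-valued, Im(c_{-2}) = -1/6 ∫_{-3}^{3} h(s) sin(-2*pi*s/3) ds = b_{2}/2.
Integrating by parts (boundary term plus one more integral), an antiderivative of (2*s + 3) sin(-2*pi*s/3) is 3*s*cos(2*pi*s/3)/pi - 9*sin(2*pi*s/3)/(2*pi**2) + 9*cos(2*pi*s/3)/(2*pi); evaluating from -3 to 3: ∫_{-3}^{3} (2*s + 3) sin(-2*pi*s/3) ds = (27/(2*pi)) - (-9/(2*pi)) = 18/pi.
Hence Im(c_{-2}) = (-1/6)·(18/pi) = -3/pi.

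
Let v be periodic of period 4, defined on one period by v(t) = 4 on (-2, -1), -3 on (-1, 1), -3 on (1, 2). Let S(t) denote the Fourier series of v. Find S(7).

t = 7 differs from t = -1 by 2 full period(s), and the series is 4-periodic.
At t = -1 the one-sided limits are v(-1^-) = 4 and v(-1^+) = -3.
By Dirichlet's theorem the series converges to their average, [(4) + (-3)]/2 = 1/2.

1/2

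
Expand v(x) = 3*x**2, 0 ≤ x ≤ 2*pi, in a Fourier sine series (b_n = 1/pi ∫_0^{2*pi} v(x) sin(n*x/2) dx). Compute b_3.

b_3 = 1/pi ∫_0^{2*pi} (3*x**2) sin(3*x/2) dx.
Integrating by parts twice (tabular method), an antiderivative of (3*x**2) sin(3*x/2) is -2*x**2*cos(3*x/2) + 8*x*sin(3*x/2)/3 + 16*cos(3*x/2)/9; evaluating from 0 to 2*pi: ∫_{0}^{2*pi} (3*x**2) sin(3*x/2) dx = (-16/9 + 8*pi**2) - (16/9) = -32/9 + 8*pi**2.
Hence b_3 = (1/pi)·(-32/9 + 8*pi**2) = -32/(9*pi) + 8*pi.

-32/(9*pi) + 8*pi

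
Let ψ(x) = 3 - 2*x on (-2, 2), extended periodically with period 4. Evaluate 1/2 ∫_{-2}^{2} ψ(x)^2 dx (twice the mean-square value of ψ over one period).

86/3

1/2 ∫_{-2}^{2} ψ(x)^2 dx = 1/2 · (172/3) = 86/3.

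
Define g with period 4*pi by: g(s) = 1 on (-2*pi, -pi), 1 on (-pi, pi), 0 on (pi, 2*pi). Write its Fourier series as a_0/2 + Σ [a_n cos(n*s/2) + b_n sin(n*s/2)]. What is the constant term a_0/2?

3/4

a_0 = (1/(2*pi)) ∫_{-2*pi}^{2*pi} g(s) ds = (1/(2*pi)) · (3*pi) = 3/2.
So the constant term a_0/2 = 3/4.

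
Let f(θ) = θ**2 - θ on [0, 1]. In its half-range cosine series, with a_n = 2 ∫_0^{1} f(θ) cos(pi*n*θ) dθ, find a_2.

pi**(-2)

a_2 = 2 ∫_0^{1} (θ**2 - θ) cos(2*pi*θ) dθ.
Integrating by parts twice (tabular method), an antiderivative of (θ**2 - θ) cos(2*pi*θ) is θ**2*sin(2*pi*θ)/(2*pi) - θ*sin(2*pi*θ)/(2*pi) + θ*cos(2*pi*θ)/(2*pi**2) - sin(2*pi*θ)/(4*pi**3) - cos(2*pi*θ)/(4*pi**2); evaluating from 0 to 1: ∫_{0}^{1} (θ**2 - θ) cos(2*pi*θ) dθ = (1/(4*pi**2)) - (-1/(4*pi**2)) = 1/(2*pi**2).
Hence a_2 = 2·(1/(2*pi**2)) = pi**(-2).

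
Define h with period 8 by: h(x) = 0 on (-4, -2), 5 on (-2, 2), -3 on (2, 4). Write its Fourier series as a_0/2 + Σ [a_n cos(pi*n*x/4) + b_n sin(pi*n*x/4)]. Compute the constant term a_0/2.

7/4

a_0 = 1/4 ∫_{-4}^{4} h(x) dx = 1/4 · (14) = 7/2.
So the constant term a_0/2 = 7/4.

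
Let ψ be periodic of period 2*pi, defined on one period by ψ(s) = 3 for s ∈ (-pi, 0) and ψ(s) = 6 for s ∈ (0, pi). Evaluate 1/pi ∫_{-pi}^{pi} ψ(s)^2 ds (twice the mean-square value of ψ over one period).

1/pi ∫_{-pi}^{pi} ψ(s)^2 ds = 1/pi · (45*pi) = 45.

45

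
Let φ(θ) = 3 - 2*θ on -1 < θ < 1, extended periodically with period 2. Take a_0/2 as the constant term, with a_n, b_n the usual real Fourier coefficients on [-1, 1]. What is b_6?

b_6 = ∫_{-1}^{1} φ(θ) sin(6*pi*θ) dθ.
Integrating by parts (boundary term plus one more integral), an antiderivative of (3 - 2*θ) sin(6*pi*θ) is θ*cos(6*pi*θ)/(3*pi) - sin(6*pi*θ)/(18*pi**2) - cos(6*pi*θ)/(2*pi); evaluating from -1 to 1: ∫_{-1}^{1} (3 - 2*θ) sin(6*pi*θ) dθ = (-1/(6*pi)) - (-5/(6*pi)) = 2/(3*pi).
Hence b_6 = 2/(3*pi).

2/(3*pi)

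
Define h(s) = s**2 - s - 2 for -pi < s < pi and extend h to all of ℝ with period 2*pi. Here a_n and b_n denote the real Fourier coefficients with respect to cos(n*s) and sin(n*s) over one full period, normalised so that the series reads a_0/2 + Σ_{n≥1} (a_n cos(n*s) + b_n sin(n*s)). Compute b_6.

b_6 = 1/pi ∫_{-pi}^{pi} h(s) sin(6*s) ds.
Integrating by parts twice (tabular method), an antiderivative of (s**2 - s - 2) sin(6*s) is -s**2*cos(6*s)/6 + s*sin(6*s)/18 + s*cos(6*s)/6 - sin(6*s)/36 + 37*cos(6*s)/108; evaluating from -pi to pi: ∫_{-pi}^{pi} (s**2 - s - 2) sin(6*s) ds = (-pi**2/6 + 37/108 + pi/6) - (-pi**2/6 - pi/6 + 37/108) = pi/3.
Hence b_6 = (1/pi)·(pi/3) = 1/3.

1/3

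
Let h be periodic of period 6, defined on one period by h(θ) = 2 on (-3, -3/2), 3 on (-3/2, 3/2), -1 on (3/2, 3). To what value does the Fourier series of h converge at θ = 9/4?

h is continuous at θ = 9/4 with value -1, so the series converges to -1 there.

-1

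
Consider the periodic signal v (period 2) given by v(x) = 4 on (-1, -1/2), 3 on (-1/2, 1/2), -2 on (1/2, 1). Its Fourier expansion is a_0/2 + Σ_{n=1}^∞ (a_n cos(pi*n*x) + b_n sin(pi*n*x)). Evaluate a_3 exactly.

-4/(3*pi)

a_3 = ∫_{-1}^{1} v(x) cos(3*pi*x) dx.
Split the integral at the breakpoints.
Directly, an antiderivative of (4) cos(3*pi*x) is 4*sin(3*pi*x)/(3*pi); evaluating from -1 to -1/2: ∫_{-1}^{-1/2} (4) cos(3*pi*x) dx = (4/(3*pi)) - (0) = 4/(3*pi).
Directly, an antiderivative of (3) cos(3*pi*x) is sin(3*pi*x)/pi; evaluating from -1/2 to 1/2: ∫_{-1/2}^{1/2} (3) cos(3*pi*x) dx = (-1/pi) - (1/pi) = -2/pi.
Directly, an antiderivative of (-2) cos(3*pi*x) is -2*sin(3*pi*x)/(3*pi); evaluating from 1/2 to 1: ∫_{1/2}^{1} (-2) cos(3*pi*x) dx = (0) - (2/(3*pi)) = -2/(3*pi).
Summing the pieces gives a_3 = -4/(3*pi).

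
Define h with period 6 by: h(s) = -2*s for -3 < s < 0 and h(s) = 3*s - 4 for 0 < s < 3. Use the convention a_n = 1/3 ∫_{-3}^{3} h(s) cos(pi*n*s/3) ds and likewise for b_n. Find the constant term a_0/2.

a_0 = 1/3 ∫_{-3}^{3} h(s) ds = 1/3 · (21/2) = 7/2.
So the constant term a_0/2 = 7/4.

7/4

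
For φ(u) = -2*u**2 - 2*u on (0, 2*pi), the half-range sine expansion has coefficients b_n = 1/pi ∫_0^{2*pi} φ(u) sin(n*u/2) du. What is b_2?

4 + 8*pi

b_2 = 1/pi ∫_0^{2*pi} (-2*u**2 - 2*u) sin(u) du.
Integrating by parts twice (tabular method), an antiderivative of (-2*u**2 - 2*u) sin(u) is 2*u**2*cos(u) - 4*u*sin(u) + 2*u*cos(u) - 2*sin(u) - 4*cos(u); evaluating from 0 to 2*pi: ∫_{0}^{2*pi} (-2*u**2 - 2*u) sin(u) du = (-4 + 4*pi + 8*pi**2) - (-4) = 4*pi*(1 + 2*pi).
Hence b_2 = (1/pi)·(4*pi*(1 + 2*pi)) = 4 + 8*pi.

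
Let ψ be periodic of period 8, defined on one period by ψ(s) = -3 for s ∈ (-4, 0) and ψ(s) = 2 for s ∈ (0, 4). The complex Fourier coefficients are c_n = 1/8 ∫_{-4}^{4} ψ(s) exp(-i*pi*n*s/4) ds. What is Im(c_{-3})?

5/(3*pi)

Since ψ is real-valued, Im(c_{-3}) = -1/8 ∫_{-4}^{4} ψ(s) sin(-3*pi*s/4) ds = b_{3}/2.
Split the integral at the breakpoints.
Directly, an antiderivative of (-3) sin(-3*pi*s/4) is -4*cos(3*pi*s/4)/pi; evaluating from -4 to 0: ∫_{-4}^{0} (-3) sin(-3*pi*s/4) ds = (-4/pi) - (4/pi) = -8/pi.
Directly, an antiderivative of (2) sin(-3*pi*s/4) is 8*cos(3*pi*s/4)/(3*pi); evaluating from 0 to 4: ∫_{0}^{4} (2) sin(-3*pi*s/4) ds = (-8/(3*pi)) - (8/(3*pi)) = -16/(3*pi).
So ∫_{-4}^{4} ψ(s) sin(-3*pi*s/4) ds = -40/(3*pi).
Hence Im(c_{-3}) = (-1/8)·(-40/(3*pi)) = 5/(3*pi).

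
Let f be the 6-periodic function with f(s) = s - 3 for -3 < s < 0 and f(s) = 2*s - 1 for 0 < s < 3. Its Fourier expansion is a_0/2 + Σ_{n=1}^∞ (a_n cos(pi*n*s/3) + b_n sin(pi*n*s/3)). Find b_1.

b_1 = 1/3 ∫_{-3}^{3} f(s) sin(pi*s/3) ds.
Split the integral at the breakpoints.
Integrating by parts (boundary term plus one more integral), an antiderivative of (s - 3) sin(pi*s/3) is -3*s*cos(pi*s/3)/pi + 9*sin(pi*s/3)/pi**2 + 9*cos(pi*s/3)/pi; evaluating from -3 to 0: ∫_{-3}^{0} (s - 3) sin(pi*s/3) ds = (9/pi) - (-18/pi) = 27/pi.
Integrating by parts (boundary term plus one more integral), an antiderivative of (2*s - 1) sin(pi*s/3) is -6*s*cos(pi*s/3)/pi + 18*sin(pi*s/3)/pi**2 + 3*cos(pi*s/3)/pi; evaluating from 0 to 3: ∫_{0}^{3} (2*s - 1) sin(pi*s/3) ds = (15/pi) - (3/pi) = 12/pi.
Summing the pieces and multiplying by (1/3) gives b_1 = 13/pi.

13/pi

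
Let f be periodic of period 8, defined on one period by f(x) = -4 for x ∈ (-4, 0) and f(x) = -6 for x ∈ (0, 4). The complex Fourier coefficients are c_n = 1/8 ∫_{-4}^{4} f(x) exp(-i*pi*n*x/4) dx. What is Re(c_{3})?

0

Since f is real-valued, Re(c_{3}) = 1/8 ∫_{-4}^{4} f(x) cos(3*pi*x/4) dx = a_{3}/2.
Split the integral at the breakpoints.
Directly, an antiderivative of (-4) cos(3*pi*x/4) is -16*sin(3*pi*x/4)/(3*pi); evaluating from -4 to 0: ∫_{-4}^{0} (-4) cos(3*pi*x/4) dx = (0) - (0) = 0.
Directly, an antiderivative of (-6) cos(3*pi*x/4) is -8*sin(3*pi*x/4)/pi; evaluating from 0 to 4: ∫_{0}^{4} (-6) cos(3*pi*x/4) dx = (0) - (0) = 0.
So ∫_{-4}^{4} f(x) cos(3*pi*x/4) dx = 0.
Hence Re(c_{3}) = (1/8)·(0) = 0.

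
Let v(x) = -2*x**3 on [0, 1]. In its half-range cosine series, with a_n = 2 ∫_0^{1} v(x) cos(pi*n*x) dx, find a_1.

a_1 = 2 ∫_0^{1} (-2*x**3) cos(pi*x) dx.
Integrating by parts three times (tabular method), an antiderivative of (-2*x**3) cos(pi*x) is -2*x**3*sin(pi*x)/pi - 6*x**2*cos(pi*x)/pi**2 + 12*x*sin(pi*x)/pi**3 + 12*cos(pi*x)/pi**4; evaluating from 0 to 1: ∫_{0}^{1} (-2*x**3) cos(pi*x) dx = (6*(-2 + pi**2)/pi**4) - (12/pi**4) = 6*(-4 + pi**2)/pi**4.
Hence a_1 = 2·(6*(-4 + pi**2)/pi**4) = 12*(-4 + pi**2)/pi**4.

12*(-4 + pi**2)/pi**4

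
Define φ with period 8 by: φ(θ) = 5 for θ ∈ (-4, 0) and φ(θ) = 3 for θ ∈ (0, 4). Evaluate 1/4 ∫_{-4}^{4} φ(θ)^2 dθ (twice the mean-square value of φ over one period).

34

1/4 ∫_{-4}^{4} φ(θ)^2 dθ = 1/4 · (136) = 34.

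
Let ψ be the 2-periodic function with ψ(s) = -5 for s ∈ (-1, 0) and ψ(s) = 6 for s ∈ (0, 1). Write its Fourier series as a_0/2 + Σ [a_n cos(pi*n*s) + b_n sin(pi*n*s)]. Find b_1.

b_1 = ∫_{-1}^{1} ψ(s) sin(pi*s) ds.
Split the integral at the breakpoints.
Directly, an antiderivative of (-5) sin(pi*s) is 5*cos(pi*s)/pi; evaluating from -1 to 0: ∫_{-1}^{0} (-5) sin(pi*s) ds = (5/pi) - (-5/pi) = 10/pi.
Directly, an antiderivative of (6) sin(pi*s) is -6*cos(pi*s)/pi; evaluating from 0 to 1: ∫_{0}^{1} (6) sin(pi*s) ds = (6/pi) - (-6/pi) = 12/pi.
Summing the pieces gives b_1 = 22/pi.

22/pi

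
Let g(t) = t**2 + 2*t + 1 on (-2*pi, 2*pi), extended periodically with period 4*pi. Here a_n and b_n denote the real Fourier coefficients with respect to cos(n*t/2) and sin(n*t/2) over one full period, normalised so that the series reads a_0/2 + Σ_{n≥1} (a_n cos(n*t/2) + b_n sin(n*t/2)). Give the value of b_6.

b_6 = (1/(2*pi)) ∫_{-2*pi}^{2*pi} g(t) sin(3*t) dt.
Integrating by parts twice (tabular method), an antiderivative of (t**2 + 2*t + 1) sin(3*t) is -t**2*cos(3*t)/3 + 2*t*sin(3*t)/9 - 2*t*cos(3*t)/3 + 2*sin(3*t)/9 - 7*cos(3*t)/27; evaluating from -2*pi to 2*pi: ∫_{-2*pi}^{2*pi} (t**2 + 2*t + 1) sin(3*t) dt = (-4*pi**2/3 - 4*pi/3 - 7/27) - (-4*pi**2/3 - 7/27 + 4*pi/3) = -8*pi/3.
Hence b_6 = (1/(2*pi))·(-8*pi/3) = -4/3.

-4/3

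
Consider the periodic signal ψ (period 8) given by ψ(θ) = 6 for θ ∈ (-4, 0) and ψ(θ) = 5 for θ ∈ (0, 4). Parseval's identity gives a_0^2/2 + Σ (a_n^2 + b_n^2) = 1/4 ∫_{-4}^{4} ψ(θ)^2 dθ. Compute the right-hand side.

1/4 ∫_{-4}^{4} ψ(θ)^2 dθ = 1/4 · (244) = 61.

61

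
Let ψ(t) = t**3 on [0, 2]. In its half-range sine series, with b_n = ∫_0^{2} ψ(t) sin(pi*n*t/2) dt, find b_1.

b_1 = ∫_0^{2} (t**3) sin(pi*t/2) dt.
Integrating by parts three times (tabular method), an antiderivative of (t**3) sin(pi*t/2) is -2*t**3*cos(pi*t/2)/pi + 12*t**2*sin(pi*t/2)/pi**2 + 48*t*cos(pi*t/2)/pi**3 - 96*sin(pi*t/2)/pi**4; evaluating from 0 to 2: ∫_{0}^{2} (t**3) sin(pi*t/2) dt = (-96/pi**3 + 16/pi) - (0) = -96/pi**3 + 16/pi.
Hence b_1 = -96/pi**3 + 16/pi.

-96/pi**3 + 16/pi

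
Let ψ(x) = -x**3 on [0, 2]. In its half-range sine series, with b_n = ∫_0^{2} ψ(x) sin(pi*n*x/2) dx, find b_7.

16*(6 - 49*pi**2)/(343*pi**3)

b_7 = ∫_0^{2} (-x**3) sin(7*pi*x/2) dx.
Integrating by parts three times (tabular method), an antiderivative of (-x**3) sin(7*pi*x/2) is 2*x**3*cos(7*pi*x/2)/(7*pi) - 12*x**2*sin(7*pi*x/2)/(49*pi**2) - 48*x*cos(7*pi*x/2)/(343*pi**3) + 96*sin(7*pi*x/2)/(2401*pi**4); evaluating from 0 to 2: ∫_{0}^{2} (-x**3) sin(7*pi*x/2) dx = (16*(6 - 49*pi**2)/(343*pi**3)) - (0) = 16*(6 - 49*pi**2)/(343*pi**3).
Hence b_7 = 16*(6 - 49*pi**2)/(343*pi**3).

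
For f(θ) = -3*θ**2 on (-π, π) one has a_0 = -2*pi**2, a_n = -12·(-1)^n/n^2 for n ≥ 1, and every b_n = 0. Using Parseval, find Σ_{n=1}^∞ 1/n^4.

pi**4/90

Parseval: a_0^2/2 + Σ a_n^2 = (1/π) ∫_{-π}^{π} f(θ)^2 dθ = 18*pi**4/5.
Subtract a_0^2/2 = 2*pi**4: Σ a_n^2 = 8*pi**4/5.
Since a_n^2 = 144/n^4, Σ 1/n^4 = pi**4/90.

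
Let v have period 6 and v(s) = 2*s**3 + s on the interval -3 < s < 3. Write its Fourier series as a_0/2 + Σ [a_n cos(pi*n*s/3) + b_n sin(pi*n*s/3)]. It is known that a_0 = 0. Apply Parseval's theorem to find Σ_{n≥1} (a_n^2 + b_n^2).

Parseval: a_0^2/2 + Σ_{n≥1} (a_n^2+b_n^2) = 1/3 ∫_{-3}^{3} v(s)^2 ds = 33906/35.
Subtract a_0^2/2 = 0: Σ (a_n^2+b_n^2) = 33906/35.

33906/35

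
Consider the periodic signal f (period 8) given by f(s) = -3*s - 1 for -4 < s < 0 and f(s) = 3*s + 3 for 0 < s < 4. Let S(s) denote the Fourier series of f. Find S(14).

5

s = 14 differs from s = -2 by 2 full period(s), and the series is 8-periodic.
f is continuous at s = -2 with value 5, so the series converges to 5 there.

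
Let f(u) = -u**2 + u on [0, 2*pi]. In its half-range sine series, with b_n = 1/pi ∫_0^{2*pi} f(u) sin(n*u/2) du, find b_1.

-8*pi + 4 + 32/pi

b_1 = 1/pi ∫_0^{2*pi} (-u**2 + u) sin(u/2) du.
Integrating by parts twice (tabular method), an antiderivative of (-u**2 + u) sin(u/2) is 2*u**2*cos(u/2) - 8*u*sin(u/2) - 2*u*cos(u/2) + 4*sin(u/2) - 16*cos(u/2); evaluating from 0 to 2*pi: ∫_{0}^{2*pi} (-u**2 + u) sin(u/2) du = (-8*pi**2 + 4*pi + 16) - (-16) = -8*pi**2 + 4*pi + 32.
Hence b_1 = (1/pi)·(-8*pi**2 + 4*pi + 32) = -8*pi + 4 + 32/pi.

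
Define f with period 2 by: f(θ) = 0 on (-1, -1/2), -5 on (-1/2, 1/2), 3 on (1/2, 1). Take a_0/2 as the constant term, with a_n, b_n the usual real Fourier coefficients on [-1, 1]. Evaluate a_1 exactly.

a_1 = ∫_{-1}^{1} f(θ) cos(pi*θ) dθ.
Split the integral at the breakpoints.
∫_{-1}^{-1/2} (0) cos(pi*θ) dθ = 0.
Directly, an antiderivative of (-5) cos(pi*θ) is -5*sin(pi*θ)/pi; evaluating from -1/2 to 1/2: ∫_{-1/2}^{1/2} (-5) cos(pi*θ) dθ = (-5/pi) - (5/pi) = -10/pi.
Directly, an antiderivative of (3) cos(pi*θ) is 3*sin(pi*θ)/pi; evaluating from 1/2 to 1: ∫_{1/2}^{1} (3) cos(pi*θ) dθ = (0) - (3/pi) = -3/pi.
Summing the pieces gives a_1 = -13/pi.

-13/pi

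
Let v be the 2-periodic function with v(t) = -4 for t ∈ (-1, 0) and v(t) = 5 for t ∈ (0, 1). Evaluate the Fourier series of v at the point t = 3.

t = 3 differs from t = 1 by 1 full period(s), and the series is 2-periodic.
At t = 1 the one-sided limits are v(1^-) = 5 and v(1^+) = -4.
By Dirichlet's theorem the series converges to their average, [(5) + (-4)]/2 = 1/2.

1/2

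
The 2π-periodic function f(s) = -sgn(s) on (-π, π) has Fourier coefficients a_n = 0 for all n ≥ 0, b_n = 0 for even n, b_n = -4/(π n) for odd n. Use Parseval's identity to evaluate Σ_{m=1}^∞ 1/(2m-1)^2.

pi**2/8

Parseval: Σ b_n^2 = (1/π) ∫_{-π}^{π} f(s)^2 ds = 2.
Only odd n contribute, with b_n^2 = 16/(π^2 n^2), so Σ_{m≥1} 1/(2m-1)^2 = π^2·(2)/16 = pi**2/8.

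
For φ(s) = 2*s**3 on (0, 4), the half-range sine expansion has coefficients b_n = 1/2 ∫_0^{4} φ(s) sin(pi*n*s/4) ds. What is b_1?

-1536/pi**3 + 256/pi

b_1 = 1/2 ∫_0^{4} (2*s**3) sin(pi*s/4) ds.
Integrating by parts three times (tabular method), an antiderivative of (2*s**3) sin(pi*s/4) is -8*s**3*cos(pi*s/4)/pi + 96*s**2*sin(pi*s/4)/pi**2 + 768*s*cos(pi*s/4)/pi**3 - 3072*sin(pi*s/4)/pi**4; evaluating from 0 to 4: ∫_{0}^{4} (2*s**3) sin(pi*s/4) ds = (-3072/pi**3 + 512/pi) - (0) = -3072/pi**3 + 512/pi.
Hence b_1 = (1/2)·(-3072/pi**3 + 512/pi) = -1536/pi**3 + 256/pi.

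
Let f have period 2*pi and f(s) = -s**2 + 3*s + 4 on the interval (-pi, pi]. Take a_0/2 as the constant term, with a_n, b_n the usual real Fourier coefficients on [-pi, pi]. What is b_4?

b_4 = 1/pi ∫_{-pi}^{pi} f(s) sin(4*s) ds.
Integrating by parts twice (tabular method), an antiderivative of (-s**2 + 3*s + 4) sin(4*s) is s**2*cos(4*s)/4 - s*sin(4*s)/8 - 3*s*cos(4*s)/4 + 3*sin(4*s)/16 - 33*cos(4*s)/32; evaluating from -pi to pi: ∫_{-pi}^{pi} (-s**2 + 3*s + 4) sin(4*s) ds = (-3*pi/4 - 33/32 + pi**2/4) - (-33/32 + 3*pi/4 + pi**2/4) = -3*pi/2.
Hence b_4 = (1/pi)·(-3*pi/2) = -3/2.

-3/2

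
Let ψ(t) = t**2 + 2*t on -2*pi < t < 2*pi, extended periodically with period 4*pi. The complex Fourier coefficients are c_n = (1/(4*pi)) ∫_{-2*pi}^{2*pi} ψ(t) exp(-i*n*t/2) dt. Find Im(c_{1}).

Since ψ is real-valued, Im(c_{1}) = -(1/(4*pi)) ∫_{-2*pi}^{2*pi} ψ(t) sin(t/2) dt = -b_{1}/2.
Integrating by parts twice (tabular method), an antiderivative of (t**2 + 2*t) sin(t/2) is -2*t**2*cos(t/2) + 8*t*sin(t/2) - 4*t*cos(t/2) + 8*sin(t/2) + 16*cos(t/2); evaluating from -2*pi to 2*pi: ∫_{-2*pi}^{2*pi} (t**2 + 2*t) sin(t/2) dt = (-16 + 8*pi + 8*pi**2) - (-8*pi - 16 + 8*pi**2) = 16*pi.
Hence Im(c_{1}) = (-1/(4*pi))·(16*pi) = -4.

-4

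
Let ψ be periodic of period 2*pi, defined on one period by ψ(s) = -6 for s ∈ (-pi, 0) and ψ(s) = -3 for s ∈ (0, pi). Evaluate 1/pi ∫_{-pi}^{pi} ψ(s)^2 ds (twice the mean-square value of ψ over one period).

1/pi ∫_{-pi}^{pi} ψ(s)^2 ds = 1/pi · (45*pi) = 45.

45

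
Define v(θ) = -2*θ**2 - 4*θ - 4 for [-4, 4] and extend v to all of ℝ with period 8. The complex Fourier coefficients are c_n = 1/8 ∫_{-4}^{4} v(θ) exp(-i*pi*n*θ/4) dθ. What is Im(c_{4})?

Since v is real-valued, Im(c_{4}) = -1/8 ∫_{-4}^{4} v(θ) sin(pi*θ) dθ = -b_{4}/2.
Integrating by parts twice (tabular method), an antiderivative of (-2*θ**2 - 4*θ - 4) sin(pi*θ) is 2*θ**2*cos(pi*θ)/pi - 4*θ*sin(pi*θ)/pi**2 + 4*θ*cos(pi*θ)/pi - 4*sin(pi*θ)/pi**2 - 4*cos(pi*θ)/pi**3 + 4*cos(pi*θ)/pi; evaluating from -4 to 4: ∫_{-4}^{4} (-2*θ**2 - 4*θ - 4) sin(pi*θ) dθ = (-4/pi**3 + 52/pi) - (-4/pi**3 + 20/pi) = 32/pi.
Hence Im(c_{4}) = (-1/8)·(32/pi) = -4/pi.

-4/pi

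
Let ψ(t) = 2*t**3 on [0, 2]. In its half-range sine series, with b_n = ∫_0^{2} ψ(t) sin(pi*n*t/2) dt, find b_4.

b_4 = ∫_0^{2} (2*t**3) sin(2*pi*t) dt.
Integrating by parts three times (tabular method), an antiderivative of (2*t**3) sin(2*pi*t) is -t**3*cos(2*pi*t)/pi + 3*t**2*sin(2*pi*t)/(2*pi**2) + 3*t*cos(2*pi*t)/(2*pi**3) - 3*sin(2*pi*t)/(4*pi**4); evaluating from 0 to 2: ∫_{0}^{2} (2*t**3) sin(2*pi*t) dt = (-8/pi + 3/pi**3) - (0) = -8/pi + 3/pi**3.
Hence b_4 = -8/pi + 3/pi**3.

-8/pi + 3/pi**3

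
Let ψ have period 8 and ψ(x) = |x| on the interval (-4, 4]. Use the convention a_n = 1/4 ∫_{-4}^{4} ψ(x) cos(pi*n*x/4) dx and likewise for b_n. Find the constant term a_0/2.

a_0 = 1/4 ∫_{-4}^{4} ψ(x) dx = 1/4 · (16) = 4.
So the constant term a_0/2 = 2.

2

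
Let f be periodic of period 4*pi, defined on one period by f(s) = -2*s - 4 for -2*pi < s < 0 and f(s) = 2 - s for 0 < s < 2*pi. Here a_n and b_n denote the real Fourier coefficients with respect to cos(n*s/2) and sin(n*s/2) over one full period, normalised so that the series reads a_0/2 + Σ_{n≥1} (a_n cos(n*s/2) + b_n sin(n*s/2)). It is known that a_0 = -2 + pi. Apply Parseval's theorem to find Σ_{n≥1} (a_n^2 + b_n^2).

Parseval: a_0^2/2 + Σ_{n≥1} (a_n^2+b_n^2) = (1/(2*pi)) ∫_{-2*pi}^{2*pi} f(s)^2 ds = -20*pi + 20 + 20*pi**2/3.
Subtract a_0^2/2 = (2 - pi)**2/2: Σ (a_n^2+b_n^2) = -18*pi + 18 + 37*pi**2/6.

-18*pi + 18 + 37*pi**2/6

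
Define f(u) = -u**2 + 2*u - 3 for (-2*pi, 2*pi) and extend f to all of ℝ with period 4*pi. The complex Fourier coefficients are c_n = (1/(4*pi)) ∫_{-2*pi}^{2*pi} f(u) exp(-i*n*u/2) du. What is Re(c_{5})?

Since f is real-valued, Re(c_{5}) = (1/(4*pi)) ∫_{-2*pi}^{2*pi} f(u) cos(5*u/2) du = a_{5}/2.
Integrating by parts twice (tabular method), an antiderivative of (-u**2 + 2*u - 3) cos(5*u/2) is -2*u**2*sin(5*u/2)/5 + 4*u*sin(5*u/2)/5 - 8*u*cos(5*u/2)/25 - 134*sin(5*u/2)/125 + 8*cos(5*u/2)/25; evaluating from -2*pi to 2*pi: ∫_{-2*pi}^{2*pi} (-u**2 + 2*u - 3) cos(5*u/2) du = (-8/25 + 16*pi/25) - (-16*pi/25 - 8/25) = 32*pi/25.
Hence Re(c_{5}) = (1/(4*pi))·(32*pi/25) = 8/25.

8/25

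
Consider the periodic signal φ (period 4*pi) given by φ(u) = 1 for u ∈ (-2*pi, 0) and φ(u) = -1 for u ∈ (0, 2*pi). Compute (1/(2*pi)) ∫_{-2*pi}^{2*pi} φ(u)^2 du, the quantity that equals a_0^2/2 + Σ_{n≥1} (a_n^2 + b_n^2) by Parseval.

(1/(2*pi)) ∫_{-2*pi}^{2*pi} φ(u)^2 du = (1/(2*pi)) · (4*pi) = 2.

2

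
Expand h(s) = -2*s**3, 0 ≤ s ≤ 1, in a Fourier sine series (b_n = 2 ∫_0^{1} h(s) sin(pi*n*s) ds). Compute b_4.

(-3/8 + pi**2)/pi**3

b_4 = 2 ∫_0^{1} (-2*s**3) sin(4*pi*s) ds.
Integrating by parts three times (tabular method), an antiderivative of (-2*s**3) sin(4*pi*s) is s**3*cos(4*pi*s)/(2*pi) - 3*s**2*sin(4*pi*s)/(8*pi**2) - 3*s*cos(4*pi*s)/(16*pi**3) + 3*sin(4*pi*s)/(64*pi**4); evaluating from 0 to 1: ∫_{0}^{1} (-2*s**3) sin(4*pi*s) ds = ((-3 + 8*pi**2)/(16*pi**3)) - (0) = (-3 + 8*pi**2)/(16*pi**3).
Hence b_4 = 2·((-3 + 8*pi**2)/(16*pi**3)) = (-3/8 + pi**2)/pi**3.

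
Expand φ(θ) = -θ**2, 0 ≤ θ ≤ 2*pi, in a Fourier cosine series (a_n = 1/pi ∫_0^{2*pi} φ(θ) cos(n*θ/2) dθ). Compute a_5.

16/25

a_5 = 1/pi ∫_0^{2*pi} (-θ**2) cos(5*θ/2) dθ.
Integrating by parts twice (tabular method), an antiderivative of (-θ**2) cos(5*θ/2) is -2*θ**2*sin(5*θ/2)/5 - 8*θ*cos(5*θ/2)/25 + 16*sin(5*θ/2)/125; evaluating from 0 to 2*pi: ∫_{0}^{2*pi} (-θ**2) cos(5*θ/2) dθ = (16*pi/25) - (0) = 16*pi/25.
Hence a_5 = (1/pi)·(16*pi/25) = 16/25.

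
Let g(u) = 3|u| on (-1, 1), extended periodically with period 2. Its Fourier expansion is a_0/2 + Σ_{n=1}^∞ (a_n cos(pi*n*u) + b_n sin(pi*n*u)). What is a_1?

-12/pi**2

a_1 = ∫_{-1}^{1} g(u) cos(pi*u) du.
g is even and cos(pi*u) is even, so the integrand is even and a_1 = 2 ∫_0^{1} g(u) cos(pi*u) du.
Integrating by parts (boundary term plus one more integral), an antiderivative of (3*u) cos(pi*u) is 3*u*sin(pi*u)/pi + 3*cos(pi*u)/pi**2; evaluating from 0 to 1: ∫_{0}^{1} (3*u) cos(pi*u) du = (-3/pi**2) - (3/pi**2) = -6/pi**2.
Hence a_1 = 2·(-6/pi**2) = -12/pi**2.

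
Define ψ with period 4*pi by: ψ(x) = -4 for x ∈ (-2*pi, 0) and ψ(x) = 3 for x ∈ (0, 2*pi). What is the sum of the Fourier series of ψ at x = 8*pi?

x = 8*pi differs from x = 0 by 2 full period(s), and the series is 4*pi-periodic.
At x = 0 the one-sided limits are ψ(0^-) = -4 and ψ(0^+) = 3.
By Dirichlet's theorem the series converges to their average, [(-4) + (3)]/2 = -1/2.

-1/2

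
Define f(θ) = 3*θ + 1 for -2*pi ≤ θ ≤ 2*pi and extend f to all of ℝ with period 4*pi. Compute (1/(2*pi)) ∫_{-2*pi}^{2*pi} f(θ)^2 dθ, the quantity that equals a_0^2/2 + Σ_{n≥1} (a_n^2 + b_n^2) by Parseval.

(1/(2*pi)) ∫_{-2*pi}^{2*pi} f(θ)^2 dθ = (1/(2*pi)) · (4*pi + 48*pi**3) = 2 + 24*pi**2.

2 + 24*pi**2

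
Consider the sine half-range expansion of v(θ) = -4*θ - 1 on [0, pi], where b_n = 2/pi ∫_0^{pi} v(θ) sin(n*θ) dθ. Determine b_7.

b_7 = 2/pi ∫_0^{pi} (-4*θ - 1) sin(7*θ) dθ.
Integrating by parts (boundary term plus one more integral), an antiderivative of (-4*θ - 1) sin(7*θ) is 4*θ*cos(7*θ)/7 - 4*sin(7*θ)/49 + cos(7*θ)/7; evaluating from 0 to pi: ∫_{0}^{pi} (-4*θ - 1) sin(7*θ) dθ = (-4*pi/7 - 1/7) - (1/7) = -4*pi/7 - 2/7.
Hence b_7 = (2/pi)·(-4*pi/7 - 2/7) = 4*(-2*pi - 1)/(7*pi).

4*(-2*pi - 1)/(7*pi)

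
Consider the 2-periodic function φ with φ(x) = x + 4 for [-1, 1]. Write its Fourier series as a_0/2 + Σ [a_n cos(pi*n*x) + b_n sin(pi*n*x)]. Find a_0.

8

a_0 = ∫_{-1}^{1} φ(x) dx = 8.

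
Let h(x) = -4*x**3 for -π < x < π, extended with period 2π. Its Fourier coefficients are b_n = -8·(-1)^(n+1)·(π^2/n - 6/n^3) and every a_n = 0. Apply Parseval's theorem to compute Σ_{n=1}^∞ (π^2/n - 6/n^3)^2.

Parseval: Σ b_n^2 = (1/π) ∫_{-π}^{π} h(x)^2 dx = 32*pi**6/7.
b_n^2 = 64·(π^2/n - 6/n^3)^2, so the sum equals (32*pi**6/7)/64 = pi**6/14.

pi**6/14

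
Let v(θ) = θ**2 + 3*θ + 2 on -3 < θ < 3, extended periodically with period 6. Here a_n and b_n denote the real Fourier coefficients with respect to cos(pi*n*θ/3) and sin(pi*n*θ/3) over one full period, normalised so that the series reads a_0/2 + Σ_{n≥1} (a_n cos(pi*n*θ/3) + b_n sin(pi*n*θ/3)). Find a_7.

a_7 = 1/3 ∫_{-3}^{3} v(θ) cos(7*pi*θ/3) dθ.
Integrating by parts twice (tabular method), an antiderivative of (θ**2 + 3*θ + 2) cos(7*pi*θ/3) is 3*θ**2*sin(7*pi*θ/3)/(7*pi) + 9*θ*sin(7*pi*θ/3)/(7*pi) + 18*θ*cos(7*pi*θ/3)/(49*pi**2) - 54*sin(7*pi*θ/3)/(343*pi**3) + 6*sin(7*pi*θ/3)/(7*pi) + 27*cos(7*pi*θ/3)/(49*pi**2); evaluating from -3 to 3: ∫_{-3}^{3} (θ**2 + 3*θ + 2) cos(7*pi*θ/3) dθ = (-81/(49*pi**2)) - (27/(49*pi**2)) = -108/(49*pi**2).
Hence a_7 = (1/3)·(-108/(49*pi**2)) = -36/(49*pi**2).

-36/(49*pi**2)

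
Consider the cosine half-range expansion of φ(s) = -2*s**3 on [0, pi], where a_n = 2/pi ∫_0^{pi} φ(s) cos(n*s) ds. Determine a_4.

a_4 = 2/pi ∫_0^{pi} (-2*s**3) cos(4*s) ds.
Integrating by parts three times (tabular method), an antiderivative of (-2*s**3) cos(4*s) is -s**3*sin(4*s)/2 - 3*s**2*cos(4*s)/8 + 3*s*sin(4*s)/16 + 3*cos(4*s)/64; evaluating from 0 to pi: ∫_{0}^{pi} (-2*s**3) cos(4*s) ds = (3/64 - 3*pi**2/8) - (3/64) = -3*pi**2/8.
Hence a_4 = (2/pi)·(-3*pi**2/8) = -3*pi/4.

-3*pi/4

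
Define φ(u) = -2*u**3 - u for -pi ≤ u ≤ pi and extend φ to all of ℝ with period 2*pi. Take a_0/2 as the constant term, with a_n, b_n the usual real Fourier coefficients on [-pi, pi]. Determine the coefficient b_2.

b_2 = 1/pi ∫_{-pi}^{pi} φ(u) sin(2*u) du.
φ is odd and sin(2*u) is odd, so the integrand is even and b_2 = 2/pi ∫_0^{pi} φ(u) sin(2*u) du.
Integrating by parts three times (tabular method), an antiderivative of (-2*u**3 - u) sin(2*u) is u**3*cos(2*u) - 3*u**2*sin(2*u)/2 - u*cos(2*u) + sin(2*u)/2; evaluating from 0 to pi: ∫_{0}^{pi} (-2*u**3 - u) sin(2*u) du = (-pi + pi**3) - (0) = -pi + pi**3.
Hence b_2 = (2/pi)·(-pi + pi**3) = -2 + 2*pi**2.

-2 + 2*pi**2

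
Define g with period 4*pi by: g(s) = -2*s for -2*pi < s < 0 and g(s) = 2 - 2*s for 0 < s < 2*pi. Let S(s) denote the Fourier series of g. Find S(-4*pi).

1

s = -4*pi differs from s = 0 by -1 full period(s), and the series is 4*pi-periodic.
At s = 0 the one-sided limits are g(0^-) = 0 and g(0^+) = 2.
By Dirichlet's theorem the series converges to their average, [(0) + (2)]/2 = 1.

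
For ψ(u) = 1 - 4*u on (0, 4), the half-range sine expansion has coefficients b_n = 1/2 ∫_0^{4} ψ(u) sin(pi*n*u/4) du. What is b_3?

-28/(3*pi)

b_3 = 1/2 ∫_0^{4} (1 - 4*u) sin(3*pi*u/4) du.
Integrating by parts (boundary term plus one more integral), an antiderivative of (1 - 4*u) sin(3*pi*u/4) is 16*u*cos(3*pi*u/4)/(3*pi) - 64*sin(3*pi*u/4)/(9*pi**2) - 4*cos(3*pi*u/4)/(3*pi); evaluating from 0 to 4: ∫_{0}^{4} (1 - 4*u) sin(3*pi*u/4) du = (-20/pi) - (-4/(3*pi)) = -56/(3*pi).
Hence b_3 = (1/2)·(-56/(3*pi)) = -28/(3*pi).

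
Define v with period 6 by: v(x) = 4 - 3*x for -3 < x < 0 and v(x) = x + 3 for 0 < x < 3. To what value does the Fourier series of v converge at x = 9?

x = 9 differs from x = 3 by 1 full period(s), and the series is 6-periodic.
At x = 3 the one-sided limits are v(3^-) = 6 and v(3^+) = 13.
By Dirichlet's theorem the series converges to their average, [(6) + (13)]/2 = 19/2.

19/2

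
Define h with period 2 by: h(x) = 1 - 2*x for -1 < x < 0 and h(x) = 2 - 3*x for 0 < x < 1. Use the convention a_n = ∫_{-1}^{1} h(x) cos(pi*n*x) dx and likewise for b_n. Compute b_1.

b_1 = ∫_{-1}^{1} h(x) sin(pi*x) dx.
Split the integral at the breakpoints.
Integrating by parts (boundary term plus one more integral), an antiderivative of (1 - 2*x) sin(pi*x) is 2*x*cos(pi*x)/pi - 2*sin(pi*x)/pi**2 - cos(pi*x)/pi; evaluating from -1 to 0: ∫_{-1}^{0} (1 - 2*x) sin(pi*x) dx = (-1/pi) - (3/pi) = -4/pi.
Integrating by parts (boundary term plus one more integral), an antiderivative of (2 - 3*x) sin(pi*x) is 3*x*cos(pi*x)/pi - 3*sin(pi*x)/pi**2 - 2*cos(pi*x)/pi; evaluating from 0 to 1: ∫_{0}^{1} (2 - 3*x) sin(pi*x) dx = (-1/pi) - (-2/pi) = 1/pi.
Summing the pieces gives b_1 = -3/pi.

-3/pi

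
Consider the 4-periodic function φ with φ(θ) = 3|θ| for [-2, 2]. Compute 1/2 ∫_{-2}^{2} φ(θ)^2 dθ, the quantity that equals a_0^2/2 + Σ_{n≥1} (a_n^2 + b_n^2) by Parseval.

24

1/2 ∫_{-2}^{2} φ(θ)^2 dθ = 1/2 · (48) = 24.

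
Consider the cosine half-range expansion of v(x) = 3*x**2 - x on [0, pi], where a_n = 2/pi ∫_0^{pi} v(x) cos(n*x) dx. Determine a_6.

1/3

a_6 = 2/pi ∫_0^{pi} (3*x**2 - x) cos(6*x) dx.
Integrating by parts twice (tabular method), an antiderivative of (3*x**2 - x) cos(6*x) is x**2*sin(6*x)/2 - x*sin(6*x)/6 + x*cos(6*x)/6 - sin(6*x)/36 - cos(6*x)/36; evaluating from 0 to pi: ∫_{0}^{pi} (3*x**2 - x) cos(6*x) dx = (-1/36 + pi/6) - (-1/36) = pi/6.
Hence a_6 = (2/pi)·(pi/6) = 1/3.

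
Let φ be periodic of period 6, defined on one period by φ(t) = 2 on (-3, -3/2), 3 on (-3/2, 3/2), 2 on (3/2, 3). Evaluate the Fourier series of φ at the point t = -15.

t = -15 differs from t = -3 by -2 full period(s), and the series is 6-periodic.
φ is continuous at t = -3 with value 2, so the series converges to 2 there.

2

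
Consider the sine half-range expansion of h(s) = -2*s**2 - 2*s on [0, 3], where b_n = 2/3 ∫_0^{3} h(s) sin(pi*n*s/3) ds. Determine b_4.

b_4 = 2/3 ∫_0^{3} (-2*s**2 - 2*s) sin(4*pi*s/3) ds.
Integrating by parts twice (tabular method), an antiderivative of (-2*s**2 - 2*s) sin(4*pi*s/3) is 3*s**2*cos(4*pi*s/3)/(2*pi) - 9*s*sin(4*pi*s/3)/(4*pi**2) + 3*s*cos(4*pi*s/3)/(2*pi) - 9*sin(4*pi*s/3)/(8*pi**2) - 27*cos(4*pi*s/3)/(16*pi**3); evaluating from 0 to 3: ∫_{0}^{3} (-2*s**2 - 2*s) sin(4*pi*s/3) ds = (-27/(16*pi**3) + 18/pi) - (-27/(16*pi**3)) = 18/pi.
Hence b_4 = (2/3)·(18/pi) = 12/pi.

12/pi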